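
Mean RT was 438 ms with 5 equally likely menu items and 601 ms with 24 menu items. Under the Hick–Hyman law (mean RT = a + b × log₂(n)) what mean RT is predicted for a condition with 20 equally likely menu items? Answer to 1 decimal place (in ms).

Solve the two-equation system in a and b:
  b = (601 − 438) / (log₂ 24 − log₂ 5) = 163 / (4.5850 − 2.3219) = 72.027 ms/bit
  a = 438 − 72.027 × 2.3219 = 270.758 ms
Then RT(20) = 270.758 + 72.027 × log₂ 20 = 270.758 + 72.027 × 4.3219 ≈ 582.054 ms.

582.1 ms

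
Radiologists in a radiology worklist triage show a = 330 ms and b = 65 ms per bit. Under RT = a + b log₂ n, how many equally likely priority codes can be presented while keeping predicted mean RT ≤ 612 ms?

20

65·log₂ n ≤ 612 − 330 = 282, giving log₂ n ≤ 4.3385 and n ≤ 20.231. The largest whole number is 20.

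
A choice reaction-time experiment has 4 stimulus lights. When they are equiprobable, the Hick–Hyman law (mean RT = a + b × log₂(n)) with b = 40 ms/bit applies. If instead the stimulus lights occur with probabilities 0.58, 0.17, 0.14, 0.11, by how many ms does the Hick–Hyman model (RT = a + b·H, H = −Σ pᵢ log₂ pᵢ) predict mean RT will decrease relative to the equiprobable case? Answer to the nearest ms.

14 ms

The RT saving is b·ΔH. Equiprobable H₀ = log₂(4) = 2.0000 bits; with the given probabilities H = 1.6378 bits.
b·(H₀ − H) = 40 × (2.0000 − 1.6378) = 14.49 ms.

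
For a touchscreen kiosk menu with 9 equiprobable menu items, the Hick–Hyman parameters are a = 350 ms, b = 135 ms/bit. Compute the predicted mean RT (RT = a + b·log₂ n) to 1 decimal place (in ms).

log₂(9) = 3.1699 bits, so RT = 350 + 135 × 3.1699 ≈ 777.940 ms.

777.9 ms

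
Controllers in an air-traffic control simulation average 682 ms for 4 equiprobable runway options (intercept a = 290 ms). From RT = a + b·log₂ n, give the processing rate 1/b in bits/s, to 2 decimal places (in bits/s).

b = (682 − 290)/log₂ 4 = 392/2 = 196.000 ms per bit = 0.19600 s/bit; the reciprocal is 5.102 bits/s.

5.10 bits/s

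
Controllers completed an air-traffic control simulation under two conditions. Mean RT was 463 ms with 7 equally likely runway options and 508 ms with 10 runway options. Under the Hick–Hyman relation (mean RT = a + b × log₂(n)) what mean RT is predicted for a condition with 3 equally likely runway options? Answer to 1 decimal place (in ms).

Fit slope and intercept:
  b = (508 − 463) / (log₂ 10 − log₂ 7) = 45 / (3.3219 − 2.8074) = 87.451 ms/bit
  a = 463 − 87.451 × 2.8074 = 217.494 ms
Then RT(3) = 217.494 + 87.451 × log₂ 3 = 217.494 + 87.451 × 1.5850 ≈ 356.100 ms.

356.1 ms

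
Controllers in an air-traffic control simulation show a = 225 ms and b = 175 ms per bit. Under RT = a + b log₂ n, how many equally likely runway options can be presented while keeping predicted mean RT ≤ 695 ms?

6

175·log₂ n ≤ 695 − 225 = 470, giving log₂ n ≤ 2.6857 and n ≤ 6.434. The largest whole number is 6.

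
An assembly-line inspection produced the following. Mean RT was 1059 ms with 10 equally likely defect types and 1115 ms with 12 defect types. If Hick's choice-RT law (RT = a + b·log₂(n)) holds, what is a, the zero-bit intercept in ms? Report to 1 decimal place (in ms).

351.8 ms

The slope on a log₂ axis is (1115 − 1059) / (3.5850 − 3.3219) = 212.900 ms/bit.
a = RT₁ − b·log₂ n₁ = 1059 − 212.900 × 3.3219 = 351.762 ms.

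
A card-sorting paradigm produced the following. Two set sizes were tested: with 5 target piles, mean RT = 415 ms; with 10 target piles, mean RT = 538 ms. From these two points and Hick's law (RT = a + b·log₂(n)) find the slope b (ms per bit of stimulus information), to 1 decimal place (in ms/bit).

123.0 ms/bit

The slope on a log₂ axis is (538 − 415) / (3.3219 − 2.3219) = 123.000 ms/bit.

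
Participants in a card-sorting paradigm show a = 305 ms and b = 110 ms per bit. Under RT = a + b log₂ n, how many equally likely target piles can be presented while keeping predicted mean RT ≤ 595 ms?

Set 305 + 110·log₂ n ≤ 595 → log₂ n ≤ (595 − 305)/110 = 2.6364.
So n ≤ 2^2.6364 = 6.218; the largest integer n is 6.

6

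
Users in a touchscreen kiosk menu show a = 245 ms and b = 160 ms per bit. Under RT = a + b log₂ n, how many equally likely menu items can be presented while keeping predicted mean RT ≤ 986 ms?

Information budget: (986 − 245)/160 = 4.6312 bits, so n ≤ 2^4.6312 = 24.783 → at most 24.

24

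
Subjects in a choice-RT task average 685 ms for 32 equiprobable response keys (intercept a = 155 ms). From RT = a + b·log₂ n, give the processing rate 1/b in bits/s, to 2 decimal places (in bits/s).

b = (685 − 155)/log₂ 32 = 530/5 = 106.000 ms per bit = 0.10600 s/bit; the reciprocal is 9.434 bits/s.

9.43 bits/s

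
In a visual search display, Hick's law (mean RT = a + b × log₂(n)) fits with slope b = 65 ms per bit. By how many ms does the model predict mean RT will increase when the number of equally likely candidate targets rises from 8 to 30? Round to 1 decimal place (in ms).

ΔRT = (a + b log₂ n₂) − (a + b log₂ n₁) = b·(log₂ n₂ − log₂ n₁).
log₂(30) − log₂(8) = 4.9069 − 3 = 1.9069.
ΔRT = 65 × 1.9069 = 123.948 ms.

123.9 ms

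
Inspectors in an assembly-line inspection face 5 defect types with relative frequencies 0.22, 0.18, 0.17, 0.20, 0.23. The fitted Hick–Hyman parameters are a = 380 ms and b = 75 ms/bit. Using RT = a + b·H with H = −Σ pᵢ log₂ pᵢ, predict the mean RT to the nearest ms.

553 ms

Entropy contributions −pᵢ log₂ pᵢ: 0.4806, 0.4453, 0.4346, 0.4644, 0.4877; sum H = 2.3125 bits.
RT = a + bH = 380 + 75·2.3125 = 553.44 ms.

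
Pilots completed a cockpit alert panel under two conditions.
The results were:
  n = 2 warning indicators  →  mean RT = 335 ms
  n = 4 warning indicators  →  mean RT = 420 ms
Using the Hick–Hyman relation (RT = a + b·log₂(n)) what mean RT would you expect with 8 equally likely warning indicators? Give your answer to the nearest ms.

Solve the two-equation system in a and b:
  b = (420 − 335) / (log₂ 4 − log₂ 2) = 85 / (2 − 1) = 85 ms/bit
  a = 335 − 85 × 1 = 250 ms
Then RT(8) = 250 + 85 × log₂ 8 = 250 + 85 × 3 ≈ 505.000 ms.

505 ms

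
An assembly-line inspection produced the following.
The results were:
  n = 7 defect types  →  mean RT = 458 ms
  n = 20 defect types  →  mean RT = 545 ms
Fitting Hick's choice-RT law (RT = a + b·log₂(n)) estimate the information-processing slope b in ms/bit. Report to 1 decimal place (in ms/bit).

Slope: b = (545 − 458) / (log₂ 20 − log₂ 7) = 87/1.5146 = 57.442 ms/bit.

57.4 ms/bit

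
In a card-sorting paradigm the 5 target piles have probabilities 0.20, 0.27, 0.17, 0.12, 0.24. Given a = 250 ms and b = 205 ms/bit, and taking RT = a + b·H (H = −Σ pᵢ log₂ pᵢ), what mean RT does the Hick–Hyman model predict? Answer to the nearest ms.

H = 0.20·log₂(1/0.20) + 0.27·log₂(1/0.27) + 0.17·log₂(1/0.17) + 0.12·log₂(1/0.12) + 0.24·log₂(1/0.24) = 2.2702 bits.
RT = 250 + 205 × 2.2702 = 715.39 ms.

715 ms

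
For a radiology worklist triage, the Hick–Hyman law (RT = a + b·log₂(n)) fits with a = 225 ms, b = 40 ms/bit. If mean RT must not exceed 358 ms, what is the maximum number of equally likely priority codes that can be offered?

10

Set 225 + 40·log₂ n ≤ 358 → log₂ n ≤ (358 − 225)/40 = 3.3250.
So n ≤ 2^3.3250 = 10.021; the largest integer n is 10.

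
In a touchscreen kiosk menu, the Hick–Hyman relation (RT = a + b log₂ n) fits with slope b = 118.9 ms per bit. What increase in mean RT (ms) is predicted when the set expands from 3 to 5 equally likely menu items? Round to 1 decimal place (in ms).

Only the slope matters, since a is common to both: ΔRT = b·log₂(n₂/n₁).
log₂(5) − log₂(3) = 2.3219 − 1.5850 = 0.7370.
ΔRT = 118.9 × 0.7370 = 87.625 ms.

87.6 ms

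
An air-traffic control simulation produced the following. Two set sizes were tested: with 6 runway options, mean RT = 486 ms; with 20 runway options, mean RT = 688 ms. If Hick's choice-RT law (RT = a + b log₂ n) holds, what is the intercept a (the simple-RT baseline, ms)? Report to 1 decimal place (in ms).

Slope: b = (688 − 486) / (log₂ 20 − log₂ 6) = 202/1.7370 = 116.295 ms/bit.
Intercept: a = 486 − 116.295·log₂(6) = 185.382 ms.

185.4 ms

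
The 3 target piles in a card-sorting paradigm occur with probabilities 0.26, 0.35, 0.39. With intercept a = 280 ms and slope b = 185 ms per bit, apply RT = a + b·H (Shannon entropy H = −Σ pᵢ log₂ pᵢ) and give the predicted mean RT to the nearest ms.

Entropy contributions −pᵢ log₂ pᵢ: 0.5053, 0.5301, 0.5298; sum H = 1.5652 bits.
RT = a + bH = 280 + 185·1.5652 = 569.56 ms.

570 ms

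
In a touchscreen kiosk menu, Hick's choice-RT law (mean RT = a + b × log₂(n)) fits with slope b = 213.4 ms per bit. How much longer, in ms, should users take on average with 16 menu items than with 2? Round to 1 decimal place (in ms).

640.2 ms

ΔRT = (a + b log₂ n₂) − (a + b log₂ n₁) = b·(log₂ n₂ − log₂ n₁).
log₂(16) − log₂(2) = log₂(16/2) = log₂(8) = 3.
ΔRT = 213.4 × 3.0000 = 640.200 ms.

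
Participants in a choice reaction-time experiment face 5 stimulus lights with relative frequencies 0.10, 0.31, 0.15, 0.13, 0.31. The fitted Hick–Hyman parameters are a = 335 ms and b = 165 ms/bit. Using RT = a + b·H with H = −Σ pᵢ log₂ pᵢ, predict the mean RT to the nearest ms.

694 ms

Entropy contributions −pᵢ log₂ pᵢ: 0.3322, 0.5238, 0.4105, 0.3826, 0.5238; sum H = 2.1730 bits.
RT = a + bH = 335 + 165·2.1730 = 693.54 ms.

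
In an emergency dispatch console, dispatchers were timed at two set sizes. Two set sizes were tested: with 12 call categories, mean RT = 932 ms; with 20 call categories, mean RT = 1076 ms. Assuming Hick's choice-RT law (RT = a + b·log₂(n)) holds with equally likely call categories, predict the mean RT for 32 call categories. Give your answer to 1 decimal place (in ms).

Fit slope and intercept:
  b = (1076 − 932) / (log₂ 20 − log₂ 12) = 144 / (4.3219 − 3.5850) = 195.396 ms/bit
  a = 932 − 195.396 × 3.5850 = 231.513 ms
Then RT(32) = 231.513 + 195.396 × log₂ 32 = 231.513 + 195.396 × 5 ≈ 1208.492 ms.

1208.5 ms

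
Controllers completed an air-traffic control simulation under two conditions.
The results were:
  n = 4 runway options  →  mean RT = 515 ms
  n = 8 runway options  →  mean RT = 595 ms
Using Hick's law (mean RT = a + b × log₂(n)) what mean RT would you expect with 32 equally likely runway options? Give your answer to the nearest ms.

755 ms

Solve the two-equation system in a and b:
  b = (595 − 515) / (log₂ 8 − log₂ 4) = 80 / (3 − 2) = 80 ms/bit
  a = 515 − 80 × 2 = 355 ms
Then RT(32) = 355 + 80 × log₂ 32 = 355 + 80 × 5 ≈ 755.000 ms.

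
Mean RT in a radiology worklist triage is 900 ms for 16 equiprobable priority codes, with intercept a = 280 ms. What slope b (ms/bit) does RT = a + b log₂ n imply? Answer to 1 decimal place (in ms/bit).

155.0 ms/bit

b = (900 − 280) / log₂(16) = 620 / 4 = 155.000 ms/bit.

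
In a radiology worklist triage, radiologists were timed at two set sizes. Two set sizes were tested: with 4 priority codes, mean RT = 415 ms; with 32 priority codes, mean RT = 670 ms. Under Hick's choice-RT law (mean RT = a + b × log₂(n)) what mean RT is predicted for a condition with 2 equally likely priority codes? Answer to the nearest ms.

With log₂ n on the abscissa the relation is linear; from the two conditions:
  b = (670 − 415) / (log₂ 32 − log₂ 4) = 255 / (5 − 2) = 85 ms/bit
  a = 415 − 85 × 2 = 245 ms
Then RT(2) = 245 + 85 × log₂ 2 = 245 + 85 × 1 ≈ 330.000 ms.

330 ms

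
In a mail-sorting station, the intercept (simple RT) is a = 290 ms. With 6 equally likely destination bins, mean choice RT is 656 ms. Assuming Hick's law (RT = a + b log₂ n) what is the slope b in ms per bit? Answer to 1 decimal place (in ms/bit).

141.6 ms/bit

b = (656 − 290) / log₂(6) = 366 / 2.5850 = 141.588 ms/bit.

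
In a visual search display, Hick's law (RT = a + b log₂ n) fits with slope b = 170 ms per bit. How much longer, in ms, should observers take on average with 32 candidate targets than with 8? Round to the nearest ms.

340 ms

ΔRT = (a + b log₂ n₂) − (a + b log₂ n₁) = b·(log₂ n₂ − log₂ n₁).
log₂(32) − log₂(8) = log₂(32/8) = log₂(4) = 2.
ΔRT = 170 × 2.0000 = 340.000 ms.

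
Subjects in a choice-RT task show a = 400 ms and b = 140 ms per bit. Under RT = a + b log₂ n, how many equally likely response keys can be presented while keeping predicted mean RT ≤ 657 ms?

3

Information budget: (657 − 400)/140 = 1.8357 bits, so n ≤ 2^1.8357 = 3.569 → at most 3.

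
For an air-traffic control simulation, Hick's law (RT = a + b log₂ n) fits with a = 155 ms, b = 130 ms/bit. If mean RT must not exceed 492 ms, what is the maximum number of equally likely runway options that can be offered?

130·log₂ n ≤ 492 − 155 = 337, giving log₂ n ≤ 2.5923 and n ≤ 6.031. The largest whole number is 6.

6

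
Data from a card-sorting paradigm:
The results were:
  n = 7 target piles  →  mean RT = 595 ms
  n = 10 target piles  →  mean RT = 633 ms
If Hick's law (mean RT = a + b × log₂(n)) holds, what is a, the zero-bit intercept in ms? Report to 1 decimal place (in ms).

387.7 ms

b = (RT₂ − RT₁)/(log₂ n₂ − log₂ n₁) = (633 − 595)/(3.3219 − 2.8074) = 73.848 ms/bit.
Intercept: a = 595 − 73.848·log₂(7) = 387.684 ms.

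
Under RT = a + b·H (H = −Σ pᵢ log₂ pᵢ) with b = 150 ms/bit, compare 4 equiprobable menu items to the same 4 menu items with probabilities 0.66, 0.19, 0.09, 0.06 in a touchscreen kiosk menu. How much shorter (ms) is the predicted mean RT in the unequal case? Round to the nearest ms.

Equiprobable entropy H₀ = log₂ 4 = 2.0000 bits.
Skewed entropy H = −Σ pᵢ log₂ pᵢ = 1.4071 bits.
ΔRT = b·(H₀ − H) = 150 × 0.5929 = 88.94 ms.

89 ms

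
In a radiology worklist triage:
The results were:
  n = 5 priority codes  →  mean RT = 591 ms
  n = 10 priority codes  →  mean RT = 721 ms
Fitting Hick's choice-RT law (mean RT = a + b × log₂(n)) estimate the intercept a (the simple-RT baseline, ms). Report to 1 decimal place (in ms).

The slope on a log₂ axis is (721 − 591) / (3.3219 − 2.3219) = 130.000 ms/bit.
Intercept: a = 591 − 130.000·log₂(5) = 289.149 ms.

289.1 ms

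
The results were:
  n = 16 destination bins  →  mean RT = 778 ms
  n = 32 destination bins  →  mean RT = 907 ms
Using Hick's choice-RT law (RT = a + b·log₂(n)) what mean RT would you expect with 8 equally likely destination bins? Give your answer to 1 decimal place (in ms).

649.0 ms

Solve the two-equation system in a and b:
  b = (907 − 778) / (log₂ 32 − log₂ 16) = 129 / (5 − 4) = 129.000 ms/bit
  a = 778 − 129.000 × 4 = 262.000 ms
Then RT(8) = 262.000 + 129.000 × log₂ 8 = 262.000 + 129.000 × 3 ≈ 649.000 ms.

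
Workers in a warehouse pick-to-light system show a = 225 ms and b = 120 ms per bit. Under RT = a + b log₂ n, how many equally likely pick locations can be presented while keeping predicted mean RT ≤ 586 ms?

8

Information budget: (586 − 225)/120 = 3.0083 bits, so n ≤ 2^3.0083 = 8.046 → at most 8.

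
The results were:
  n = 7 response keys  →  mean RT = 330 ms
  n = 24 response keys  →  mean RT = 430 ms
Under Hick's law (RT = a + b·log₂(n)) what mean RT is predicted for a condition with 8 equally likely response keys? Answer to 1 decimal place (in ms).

340.8 ms

Fit slope and intercept:
  b = (430 − 330) / (log₂ 24 − log₂ 7) = 100 / (4.5850 − 2.8074) = 56.255 ms/bit
  a = 330 − 56.255 × 2.8074 = 172.071 ms
Then RT(8) = 172.071 + 56.255 × log₂ 8 = 172.071 + 56.255 × 3 ≈ 340.837 ms.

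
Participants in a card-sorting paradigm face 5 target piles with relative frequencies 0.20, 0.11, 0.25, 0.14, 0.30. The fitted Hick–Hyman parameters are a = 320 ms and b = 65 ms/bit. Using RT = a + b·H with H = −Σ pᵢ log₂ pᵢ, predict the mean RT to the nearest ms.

H = 0.20·log₂(1/0.20) + 0.11·log₂(1/0.11) + 0.25·log₂(1/0.25) + 0.14·log₂(1/0.14) + 0.30·log₂(1/0.30) = 2.2329 bits.
RT = 320 + 65 × 2.2329 = 465.14 ms.

465 ms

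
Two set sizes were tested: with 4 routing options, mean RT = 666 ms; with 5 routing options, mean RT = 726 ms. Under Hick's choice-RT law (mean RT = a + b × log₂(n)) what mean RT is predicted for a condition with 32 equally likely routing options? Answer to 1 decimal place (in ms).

1225.1 ms

Solve the two-equation system in a and b:
  b = (726 − 666) / (log₂ 5 − log₂ 4) = 60 / (2.3219 − 2) = 186.377 ms/bit
  a = 666 − 186.377 × 2 = 293.246 ms
Then RT(32) = 293.246 + 186.377 × log₂ 32 = 293.246 + 186.377 × 5 ≈ 1225.131 ms.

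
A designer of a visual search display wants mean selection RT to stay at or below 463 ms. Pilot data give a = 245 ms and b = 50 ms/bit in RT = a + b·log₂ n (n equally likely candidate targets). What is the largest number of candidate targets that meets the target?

20

Information budget: (463 − 245)/50 = 4.3600 bits, so n ≤ 2^4.3600 = 20.535 → at most 20.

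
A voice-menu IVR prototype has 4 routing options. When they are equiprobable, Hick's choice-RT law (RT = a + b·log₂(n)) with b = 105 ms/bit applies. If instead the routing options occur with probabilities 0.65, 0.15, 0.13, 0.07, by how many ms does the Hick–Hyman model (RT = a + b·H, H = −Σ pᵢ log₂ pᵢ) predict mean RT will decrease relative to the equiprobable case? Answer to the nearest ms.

56 ms

Equiprobable entropy H₀ = log₂ 4 = 2.0000 bits.
Skewed entropy H = −Σ pᵢ log₂ pᵢ = 1.4657 bits.
ΔRT = b·(H₀ − H) = 105 × 0.5343 = 56.10 ms.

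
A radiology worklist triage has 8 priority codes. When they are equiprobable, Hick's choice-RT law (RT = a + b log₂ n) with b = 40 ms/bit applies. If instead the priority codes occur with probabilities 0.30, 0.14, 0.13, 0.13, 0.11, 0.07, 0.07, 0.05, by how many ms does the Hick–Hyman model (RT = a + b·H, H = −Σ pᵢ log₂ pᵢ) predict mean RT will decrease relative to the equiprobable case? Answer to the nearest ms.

9 ms

The RT saving is b·ΔH. Equiprobable H₀ = log₂(8) = 3.0000 bits; with the given probabilities H = 2.7870 bits.
b·(H₀ − H) = 40 × (3.0000 − 2.7870) = 8.52 ms.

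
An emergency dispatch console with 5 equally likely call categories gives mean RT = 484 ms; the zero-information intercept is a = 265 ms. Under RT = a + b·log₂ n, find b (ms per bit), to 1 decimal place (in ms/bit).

94.3 ms/bit

b = (484 − 265) / log₂(5) = 219 / 2.3219 = 94.318 ms/bit.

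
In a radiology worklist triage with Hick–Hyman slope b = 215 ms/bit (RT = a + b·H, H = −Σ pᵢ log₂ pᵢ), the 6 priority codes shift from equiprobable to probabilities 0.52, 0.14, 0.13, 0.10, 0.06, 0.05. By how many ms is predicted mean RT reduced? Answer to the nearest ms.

Equiprobable entropy H₀ = log₂ 6 = 2.5850 bits.
Skewed entropy H = −Σ pᵢ log₂ pᵢ = 2.0622 bits.
ΔRT = b·(H₀ − H) = 215 × 0.5228 = 112.40 ms.

112 ms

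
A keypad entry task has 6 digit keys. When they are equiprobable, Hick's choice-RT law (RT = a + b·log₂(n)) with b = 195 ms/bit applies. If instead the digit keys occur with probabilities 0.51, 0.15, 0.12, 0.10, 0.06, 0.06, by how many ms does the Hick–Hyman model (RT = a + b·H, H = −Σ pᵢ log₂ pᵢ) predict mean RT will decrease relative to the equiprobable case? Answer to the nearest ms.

The RT saving is b·ΔH. Equiprobable H₀ = log₂(6) = 2.5850 bits; with the given probabilities H = 2.0923 bits.
b·(H₀ − H) = 195 × (2.5850 − 2.0923) = 96.07 ms.

96 ms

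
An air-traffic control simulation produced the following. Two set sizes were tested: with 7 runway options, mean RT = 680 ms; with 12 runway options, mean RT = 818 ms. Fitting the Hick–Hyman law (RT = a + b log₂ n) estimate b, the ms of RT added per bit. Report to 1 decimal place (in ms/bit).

177.5 ms/bit

Slope: b = (818 − 680) / (log₂ 12 − log₂ 7) = 138/0.7776 = 177.467 ms/bit.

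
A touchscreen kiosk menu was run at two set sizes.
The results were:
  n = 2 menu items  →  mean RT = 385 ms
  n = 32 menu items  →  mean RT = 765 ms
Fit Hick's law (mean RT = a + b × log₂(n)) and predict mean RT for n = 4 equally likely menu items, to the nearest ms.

With log₂ n on the abscissa the relation is linear; from the two conditions:
  b = (765 − 385) / (log₂ 32 − log₂ 2) = 380 / (5 − 1) = 95 ms/bit
  a = 385 − 95 × 1 = 290 ms
Then RT(4) = 290 + 95 × log₂ 4 = 290 + 95 × 2 ≈ 480.000 ms.

480 ms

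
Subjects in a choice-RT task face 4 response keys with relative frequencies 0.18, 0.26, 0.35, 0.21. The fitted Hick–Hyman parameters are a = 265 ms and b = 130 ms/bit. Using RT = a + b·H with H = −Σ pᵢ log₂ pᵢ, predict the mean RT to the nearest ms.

Entropy contributions −pᵢ log₂ pᵢ: 0.4453, 0.5053, 0.5301, 0.4728; sum H = 1.9535 bits.
RT = a + bH = 265 + 130·1.9535 = 518.96 ms.

519 ms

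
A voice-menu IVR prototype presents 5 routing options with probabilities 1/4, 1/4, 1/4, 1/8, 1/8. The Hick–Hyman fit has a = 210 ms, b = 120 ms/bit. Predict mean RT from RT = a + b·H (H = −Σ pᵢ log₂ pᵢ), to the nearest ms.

H = −Σ pᵢ log₂ pᵢ = 0.25·2 + 0.25·2 + 0.25·2 + 0.125·3 + 0.125·3 = 2.250 bits.
RT = 210 + 120 × 2.250 = 480.00 ms.

480 ms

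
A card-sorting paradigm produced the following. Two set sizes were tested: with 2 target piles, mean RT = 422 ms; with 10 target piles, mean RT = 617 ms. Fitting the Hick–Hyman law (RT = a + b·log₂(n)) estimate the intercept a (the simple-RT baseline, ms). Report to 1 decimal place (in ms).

338.0 ms

b = (RT₂ − RT₁)/(log₂ n₂ − log₂ n₁) = (617 − 422)/(3.3219 − 1) = 83.982 ms/bit.
Intercept: a = 422 − 83.982·log₂(2) = 338.018 ms.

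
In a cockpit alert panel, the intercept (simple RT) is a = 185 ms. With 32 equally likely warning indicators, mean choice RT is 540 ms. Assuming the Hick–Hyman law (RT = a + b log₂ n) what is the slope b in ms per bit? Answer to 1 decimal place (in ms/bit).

32 alternatives carry log₂ 32 = 5 bits; the choice cost is 540 − 185 = 355 ms, so b = 355/5 = 71.000 ms/bit.

71.0 ms/bit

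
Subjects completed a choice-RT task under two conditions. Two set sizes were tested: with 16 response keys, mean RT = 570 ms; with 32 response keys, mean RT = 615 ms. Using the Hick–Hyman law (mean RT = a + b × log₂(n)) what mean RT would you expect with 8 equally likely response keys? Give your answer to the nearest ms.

Fit slope and intercept:
  b = (615 − 570) / (log₂ 32 − log₂ 16) = 45 / (5 − 4) = 45 ms/bit
  a = 570 − 45 × 4 = 390 ms
Then RT(8) = 390 + 45 × log₂ 8 = 390 + 45 × 3 ≈ 525.000 ms.

525 ms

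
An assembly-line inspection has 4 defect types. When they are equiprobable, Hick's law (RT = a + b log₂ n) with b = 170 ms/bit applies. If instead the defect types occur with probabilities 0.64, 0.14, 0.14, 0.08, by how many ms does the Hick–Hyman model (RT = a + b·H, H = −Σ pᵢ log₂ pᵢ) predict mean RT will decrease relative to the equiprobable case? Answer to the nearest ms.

85 ms

The RT saving is b·ΔH. Equiprobable H₀ = log₂(4) = 2.0000 bits; with the given probabilities H = 1.4978 bits.
b·(H₀ − H) = 170 × (2.0000 − 1.4978) = 85.37 ms.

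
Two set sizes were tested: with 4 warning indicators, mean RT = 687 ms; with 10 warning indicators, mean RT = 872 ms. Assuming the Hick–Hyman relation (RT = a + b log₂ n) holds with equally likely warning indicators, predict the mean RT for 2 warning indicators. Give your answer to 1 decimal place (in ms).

547.1 ms

RT is linear in log₂ n, so two points fix the line:
  b = (872 − 687) / (log₂ 10 − log₂ 4) = 185 / (3.3219 − 2) = 139.947 ms/bit
  a = 687 − 139.947 × 2 = 407.106 ms
Then RT(2) = 407.106 + 139.947 × log₂ 2 = 407.106 + 139.947 × 1 ≈ 547.053 ms.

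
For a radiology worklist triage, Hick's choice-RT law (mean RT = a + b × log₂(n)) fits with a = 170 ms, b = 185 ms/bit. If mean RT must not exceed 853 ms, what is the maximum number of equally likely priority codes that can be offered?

12

Set 170 + 185·log₂ n ≤ 853 → log₂ n ≤ (853 − 170)/185 = 3.6919.
So n ≤ 2^3.6919 = 12.923; the largest integer n is 12.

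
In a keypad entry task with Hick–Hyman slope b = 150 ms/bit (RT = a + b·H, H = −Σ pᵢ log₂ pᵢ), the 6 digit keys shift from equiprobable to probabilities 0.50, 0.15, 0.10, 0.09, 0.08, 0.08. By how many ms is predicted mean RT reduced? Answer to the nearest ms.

67 ms

The RT saving is b·ΔH. Equiprobable H₀ = log₂(6) = 2.5850 bits; with the given probabilities H = 2.1384 bits.
b·(H₀ − H) = 150 × (2.5850 − 2.1384) = 66.98 ms.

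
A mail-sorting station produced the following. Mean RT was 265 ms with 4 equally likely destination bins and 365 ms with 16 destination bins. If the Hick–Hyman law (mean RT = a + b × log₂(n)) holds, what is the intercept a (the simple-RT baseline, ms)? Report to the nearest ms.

165 ms

b = (RT₂ − RT₁)/(log₂ n₂ − log₂ n₁) = (365 − 265)/(4 − 2) = 50 ms/bit.
a = RT₁ − b·log₂ n₁ = 265 − 50 × 2 = 165.000 ms.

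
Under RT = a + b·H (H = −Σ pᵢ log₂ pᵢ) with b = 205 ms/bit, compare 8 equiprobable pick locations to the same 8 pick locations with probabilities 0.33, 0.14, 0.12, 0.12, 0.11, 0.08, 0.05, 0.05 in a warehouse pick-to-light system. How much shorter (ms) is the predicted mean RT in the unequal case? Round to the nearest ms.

55 ms

The RT saving is b·ΔH. Equiprobable H₀ = log₂(8) = 3.0000 bits; with the given probabilities H = 2.7331 bits.
b·(H₀ − H) = 205 × (3.0000 − 2.7331) = 54.72 ms.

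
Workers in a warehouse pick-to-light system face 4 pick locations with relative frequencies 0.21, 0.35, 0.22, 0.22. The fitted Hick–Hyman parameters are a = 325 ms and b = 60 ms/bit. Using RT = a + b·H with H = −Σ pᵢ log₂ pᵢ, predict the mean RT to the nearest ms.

443 ms

H = 0.21·log₂(1/0.21) + 0.35·log₂(1/0.35) + 0.22·log₂(1/0.22) + 0.22·log₂(1/0.22) = 1.9641 bits.
RT = 325 + 60 × 1.9641 = 442.84 ms.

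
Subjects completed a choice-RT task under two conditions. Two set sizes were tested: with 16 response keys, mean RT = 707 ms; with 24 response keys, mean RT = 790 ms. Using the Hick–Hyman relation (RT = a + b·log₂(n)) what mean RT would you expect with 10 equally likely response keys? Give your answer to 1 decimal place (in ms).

610.8 ms

RT is linear in log₂ n, so two points fix the line:
  b = (790 − 707) / (log₂ 24 − log₂ 16) = 83 / (4.5850 − 4) = 141.889 ms/bit
  a = 707 − 141.889 × 4 = 139.442 ms
Then RT(10) = 139.442 + 141.889 × log₂ 10 = 139.442 + 141.889 × 3.3219 ≈ 610.789 ms.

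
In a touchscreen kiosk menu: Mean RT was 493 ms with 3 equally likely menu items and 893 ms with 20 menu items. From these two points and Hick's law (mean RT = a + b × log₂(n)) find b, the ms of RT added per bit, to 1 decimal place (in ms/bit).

b = (RT₂ − RT₁)/(log₂ n₂ − log₂ n₁) = (893 − 493)/(4.3219 − 1.5850) = 146.147 ms/bit.

146.1 ms/bit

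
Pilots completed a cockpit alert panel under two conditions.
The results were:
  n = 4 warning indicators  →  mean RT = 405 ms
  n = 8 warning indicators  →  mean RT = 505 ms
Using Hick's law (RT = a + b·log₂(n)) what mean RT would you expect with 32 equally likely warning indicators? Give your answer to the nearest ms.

705 ms

RT is linear in log₂ n, so two points fix the line:
  b = (505 − 405) / (log₂ 8 − log₂ 4) = 100 / (3 − 2) = 100 ms/bit
  a = 405 − 100 × 2 = 205 ms
Then RT(32) = 205 + 100 × log₂ 32 = 205 + 100 × 5 ≈ 705.000 ms.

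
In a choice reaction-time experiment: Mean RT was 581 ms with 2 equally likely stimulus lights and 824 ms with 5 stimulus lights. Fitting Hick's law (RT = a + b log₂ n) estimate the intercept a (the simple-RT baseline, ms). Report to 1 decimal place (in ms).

Slope: b = (824 − 581) / (log₂ 5 − log₂ 2) = 243/1.3219 = 183.822 ms/bit.
Intercept: a = 581 − 183.822·log₂(2) = 397.178 ms.

397.2 ms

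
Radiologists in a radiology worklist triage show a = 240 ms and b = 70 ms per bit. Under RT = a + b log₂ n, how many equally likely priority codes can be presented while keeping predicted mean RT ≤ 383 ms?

Information budget: (383 − 240)/70 = 2.0429 bits, so n ≤ 2^2.0429 = 4.121 → at most 4.

4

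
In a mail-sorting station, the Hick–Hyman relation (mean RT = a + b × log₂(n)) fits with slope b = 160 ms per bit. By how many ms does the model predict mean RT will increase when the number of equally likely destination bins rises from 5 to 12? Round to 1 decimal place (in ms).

202.1 ms

The intercept a cancels: ΔRT = b·(log₂ n₂ − log₂ n₁) = b·log₂(n₂/n₁).
log₂(12) − log₂(5) = 3.5850 − 2.3219 = 1.2630.
ΔRT = 160 × 1.2630 = 202.086 ms.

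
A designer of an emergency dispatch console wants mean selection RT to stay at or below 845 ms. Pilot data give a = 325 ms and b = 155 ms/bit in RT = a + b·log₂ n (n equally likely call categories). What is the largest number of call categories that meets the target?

155·log₂ n ≤ 845 − 325 = 520, giving log₂ n ≤ 3.3548 and n ≤ 10.231. The largest whole number is 10.

10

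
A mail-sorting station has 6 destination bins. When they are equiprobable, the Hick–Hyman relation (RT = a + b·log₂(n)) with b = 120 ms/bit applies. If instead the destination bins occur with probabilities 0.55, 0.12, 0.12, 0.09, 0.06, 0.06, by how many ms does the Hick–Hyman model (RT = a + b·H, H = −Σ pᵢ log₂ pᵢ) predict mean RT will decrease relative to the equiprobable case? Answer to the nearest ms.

Equiprobable entropy H₀ = log₂ 6 = 2.5850 bits.
Skewed entropy H = −Σ pᵢ log₂ pᵢ = 2.0082 bits.
ΔRT = b·(H₀ − H) = 120 × 0.5767 = 69.21 ms.

69 ms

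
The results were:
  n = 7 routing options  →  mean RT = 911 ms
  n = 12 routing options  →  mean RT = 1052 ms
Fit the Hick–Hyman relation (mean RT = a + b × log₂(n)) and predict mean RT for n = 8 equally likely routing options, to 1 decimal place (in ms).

Fit slope and intercept:
  b = (1052 − 911) / (log₂ 12 − log₂ 7) = 141 / (3.5850 − 2.8074) = 181.325 ms/bit
  a = 911 − 181.325 × 2.8074 = 401.955 ms
Then RT(8) = 401.955 + 181.325 × log₂ 8 = 401.955 + 181.325 × 3 ≈ 945.931 ms.

945.9 ms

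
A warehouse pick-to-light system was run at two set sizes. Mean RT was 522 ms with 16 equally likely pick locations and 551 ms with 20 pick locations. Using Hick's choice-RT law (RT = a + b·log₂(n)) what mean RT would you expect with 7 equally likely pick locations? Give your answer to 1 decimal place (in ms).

414.6 ms

Fit slope and intercept:
  b = (551 − 522) / (log₂ 20 − log₂ 16) = 29 / (4.3219 − 4) = 90.082 ms/bit
  a = 522 − 90.082 × 4 = 161.671 ms
Then RT(7) = 161.671 + 90.082 × log₂ 7 = 161.671 + 90.082 × 2.8074 ≈ 414.564 ms.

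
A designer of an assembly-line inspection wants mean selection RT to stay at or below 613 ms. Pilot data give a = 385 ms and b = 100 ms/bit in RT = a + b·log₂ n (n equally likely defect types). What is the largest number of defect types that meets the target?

Set 385 + 100·log₂ n ≤ 613 → log₂ n ≤ (613 − 385)/100 = 2.2800.
So n ≤ 2^2.2800 = 4.857; the largest integer n is 4.

4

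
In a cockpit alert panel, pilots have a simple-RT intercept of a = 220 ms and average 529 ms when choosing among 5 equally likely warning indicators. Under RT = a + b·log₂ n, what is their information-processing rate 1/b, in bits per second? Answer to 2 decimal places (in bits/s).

Choice component = 529 − 220 = 309 ms over log₂(5) = 2.3219 bits.
b = 309 / 2.3219 = 133.079 ms/bit, so 1/b = 7.514 bits/s.

7.51 bits/s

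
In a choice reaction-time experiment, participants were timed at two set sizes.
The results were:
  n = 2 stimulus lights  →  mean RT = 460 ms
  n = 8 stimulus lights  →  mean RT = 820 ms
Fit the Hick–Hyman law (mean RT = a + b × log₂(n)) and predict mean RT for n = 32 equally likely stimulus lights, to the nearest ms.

1180 ms

RT is linear in log₂ n, so two points fix the line:
  b = (820 − 460) / (log₂ 8 − log₂ 2) = 360 / (3 − 1) = 180 ms/bit
  a = 460 − 180 × 1 = 280 ms
Then RT(32) = 280 + 180 × log₂ 32 = 280 + 180 × 5 ≈ 1180.000 ms.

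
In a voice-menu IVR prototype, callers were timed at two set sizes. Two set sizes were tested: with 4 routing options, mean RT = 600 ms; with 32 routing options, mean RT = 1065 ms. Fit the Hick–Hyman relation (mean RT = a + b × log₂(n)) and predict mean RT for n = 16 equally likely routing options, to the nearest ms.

910 ms

RT is linear in log₂ n, so two points fix the line:
  b = (1065 − 600) / (log₂ 32 − log₂ 4) = 465 / (5 − 2) = 155 ms/bit
  a = 600 − 155 × 2 = 290 ms
Then RT(16) = 290 + 155 × log₂ 16 = 290 + 155 × 4 ≈ 910.000 ms.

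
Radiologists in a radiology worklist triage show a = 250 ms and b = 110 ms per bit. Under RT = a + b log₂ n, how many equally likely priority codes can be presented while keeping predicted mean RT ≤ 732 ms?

20

110·log₂ n ≤ 732 − 250 = 482, giving log₂ n ≤ 4.3818 and n ≤ 20.848. The largest whole number is 20.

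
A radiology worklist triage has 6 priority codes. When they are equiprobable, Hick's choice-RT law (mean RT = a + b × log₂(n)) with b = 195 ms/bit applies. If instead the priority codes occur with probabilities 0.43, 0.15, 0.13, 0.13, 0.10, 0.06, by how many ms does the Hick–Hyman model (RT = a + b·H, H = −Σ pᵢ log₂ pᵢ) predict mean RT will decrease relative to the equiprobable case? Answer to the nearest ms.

Equiprobable entropy H₀ = log₂ 6 = 2.5850 bits.
Skewed entropy H = −Σ pᵢ log₂ pᵢ = 2.2751 bits.
ΔRT = b·(H₀ − H) = 195 × 0.3098 = 60.42 ms.

60 ms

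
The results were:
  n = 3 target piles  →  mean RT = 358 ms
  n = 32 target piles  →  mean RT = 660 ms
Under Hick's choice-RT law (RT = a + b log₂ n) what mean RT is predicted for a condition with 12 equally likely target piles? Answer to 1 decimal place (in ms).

534.9 ms

Solve the two-equation system in a and b:
  b = (660 − 358) / (log₂ 32 − log₂ 3) = 302 / (5 − 1.5850) = 88.432 ms/bit
  a = 358 − 88.432 × 1.5850 = 217.838 ms
Then RT(12) = 217.838 + 88.432 × log₂ 12 = 217.838 + 88.432 × 3.5850 ≈ 534.865 ms.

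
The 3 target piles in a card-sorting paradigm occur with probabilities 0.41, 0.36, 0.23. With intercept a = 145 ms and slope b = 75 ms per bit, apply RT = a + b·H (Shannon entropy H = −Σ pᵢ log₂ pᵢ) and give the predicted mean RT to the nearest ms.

261 ms

H = 0.41·log₂(1/0.41) + 0.36·log₂(1/0.36) + 0.23·log₂(1/0.23) = 1.5457 bits.
RT = 145 + 75 × 1.5457 = 260.93 ms.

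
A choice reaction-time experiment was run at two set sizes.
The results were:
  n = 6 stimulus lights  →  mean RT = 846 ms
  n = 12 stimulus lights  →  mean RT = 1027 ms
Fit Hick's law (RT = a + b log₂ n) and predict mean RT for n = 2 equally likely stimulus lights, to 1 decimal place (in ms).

Fit slope and intercept:
  b = (1027 − 846) / (log₂ 12 − log₂ 6) = 181 / (3.5850 − 2.5850) = 181.000 ms/bit
  a = 846 − 181.000 × 2.5850 = 378.122 ms
Then RT(2) = 378.122 + 181.000 × log₂ 2 = 378.122 + 181.000 × 1 ≈ 559.122 ms.

559.1 ms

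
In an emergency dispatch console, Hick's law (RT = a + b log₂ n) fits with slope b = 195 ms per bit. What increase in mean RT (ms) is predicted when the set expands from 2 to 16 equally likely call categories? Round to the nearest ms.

ΔRT = (a + b log₂ n₂) − (a + b log₂ n₁) = b·(log₂ n₂ − log₂ n₁).
log₂(16) − log₂(2) = log₂(16/2) = log₂(8) = 3.
ΔRT = 195 × 3.0000 = 585.000 ms.

585 ms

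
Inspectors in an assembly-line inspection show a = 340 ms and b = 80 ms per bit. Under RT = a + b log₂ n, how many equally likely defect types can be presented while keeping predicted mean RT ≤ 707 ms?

Set 340 + 80·log₂ n ≤ 707 → log₂ n ≤ (707 − 340)/80 = 4.5875.
So n ≤ 2^4.5875 = 24.042; the largest integer n is 24.

24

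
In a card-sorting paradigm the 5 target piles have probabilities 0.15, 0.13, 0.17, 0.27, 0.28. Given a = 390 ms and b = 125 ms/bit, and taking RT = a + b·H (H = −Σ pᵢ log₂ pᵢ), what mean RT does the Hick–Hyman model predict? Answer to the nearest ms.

Entropy contributions −pᵢ log₂ pᵢ: 0.4105, 0.3826, 0.4346, 0.5100, 0.5142; sum H = 2.2520 bits.
RT = a + bH = 390 + 125·2.2520 = 671.50 ms.

672 ms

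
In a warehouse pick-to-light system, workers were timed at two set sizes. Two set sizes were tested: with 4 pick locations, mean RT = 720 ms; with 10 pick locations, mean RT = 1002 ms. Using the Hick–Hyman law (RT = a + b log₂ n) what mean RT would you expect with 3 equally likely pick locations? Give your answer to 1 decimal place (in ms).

631.5 ms

Solve the two-equation system in a and b:
  b = (1002 − 720) / (log₂ 10 − log₂ 4) = 282 / (3.3219 − 2) = 213.325 ms/bit
  a = 720 − 213.325 × 2 = 293.350 ms
Then RT(3) = 293.350 + 213.325 × log₂ 3 = 293.350 + 213.325 × 1.5850 ≈ 631.462 ms.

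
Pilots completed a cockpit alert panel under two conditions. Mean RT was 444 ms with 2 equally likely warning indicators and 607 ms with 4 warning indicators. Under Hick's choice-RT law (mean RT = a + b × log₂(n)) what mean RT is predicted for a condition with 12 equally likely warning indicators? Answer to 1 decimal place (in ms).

With log₂ n on the abscissa the relation is linear; from the two conditions:
  b = (607 − 444) / (log₂ 4 − log₂ 2) = 163 / (2 − 1) = 163.000 ms/bit
  a = 444 − 163.000 × 1 = 281.000 ms
Then RT(12) = 281.000 + 163.000 × log₂ 12 = 281.000 + 163.000 × 3.5850 ≈ 865.349 ms.

865.3 ms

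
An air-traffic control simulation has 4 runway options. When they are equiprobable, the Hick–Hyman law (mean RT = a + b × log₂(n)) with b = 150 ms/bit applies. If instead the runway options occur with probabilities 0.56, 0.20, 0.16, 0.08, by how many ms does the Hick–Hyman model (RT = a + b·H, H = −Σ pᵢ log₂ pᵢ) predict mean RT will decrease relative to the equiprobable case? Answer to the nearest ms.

53 ms

Equiprobable entropy H₀ = log₂ 4 = 2.0000 bits.
Skewed entropy H = −Σ pᵢ log₂ pᵢ = 1.6474 bits.
ΔRT = b·(H₀ − H) = 150 × 0.3526 = 52.90 ms.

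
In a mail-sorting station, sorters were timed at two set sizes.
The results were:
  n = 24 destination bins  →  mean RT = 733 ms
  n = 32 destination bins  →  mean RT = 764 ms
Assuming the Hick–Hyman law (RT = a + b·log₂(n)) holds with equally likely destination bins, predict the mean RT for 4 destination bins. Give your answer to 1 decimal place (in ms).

539.9 ms

Solve the two-equation system in a and b:
  b = (764 − 733) / (log₂ 32 − log₂ 24) = 31 / (5 − 4.5850) = 74.692 ms/bit
  a = 733 − 74.692 × 4.5850 = 390.540 ms
Then RT(4) = 390.540 + 74.692 × log₂ 4 = 390.540 + 74.692 × 2 ≈ 539.924 ms.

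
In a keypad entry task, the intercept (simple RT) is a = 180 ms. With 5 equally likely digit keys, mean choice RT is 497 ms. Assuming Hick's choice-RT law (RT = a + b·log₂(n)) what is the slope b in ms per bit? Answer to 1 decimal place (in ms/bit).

5 alternatives carry log₂ 5 = 2.3219 bits; the choice cost is 497 − 180 = 317 ms, so b = 317/2.3219 = 136.524 ms/bit.

136.5 ms/bit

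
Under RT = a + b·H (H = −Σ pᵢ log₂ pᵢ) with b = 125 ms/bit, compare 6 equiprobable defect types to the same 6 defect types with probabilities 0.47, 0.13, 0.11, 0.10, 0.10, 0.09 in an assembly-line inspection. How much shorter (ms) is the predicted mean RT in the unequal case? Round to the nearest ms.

The RT saving is b·ΔH. Equiprobable H₀ = log₂(6) = 2.5850 bits; with the given probabilities H = 2.2219 bits.
b·(H₀ − H) = 125 × (2.5850 − 2.2219) = 45.38 ms.

45 ms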